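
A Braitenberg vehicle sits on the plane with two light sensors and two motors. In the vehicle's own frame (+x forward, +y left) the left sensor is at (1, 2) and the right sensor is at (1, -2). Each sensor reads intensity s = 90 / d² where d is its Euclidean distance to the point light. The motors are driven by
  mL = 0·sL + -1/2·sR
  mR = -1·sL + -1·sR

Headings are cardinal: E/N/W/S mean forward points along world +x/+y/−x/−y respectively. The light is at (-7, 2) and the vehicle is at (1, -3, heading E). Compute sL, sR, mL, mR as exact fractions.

1 9/13 -9/26 -22/13

left sensor world pos  = (2, -1); dL² = 90
right sensor world pos = (2, -5); dR² = 130
sL = 90/90 = 1
sR = 90/130 = 9/13
mL = 0·sL + -1/2·sR = -9/26
mR = -1·sL + -1·sR = -22/13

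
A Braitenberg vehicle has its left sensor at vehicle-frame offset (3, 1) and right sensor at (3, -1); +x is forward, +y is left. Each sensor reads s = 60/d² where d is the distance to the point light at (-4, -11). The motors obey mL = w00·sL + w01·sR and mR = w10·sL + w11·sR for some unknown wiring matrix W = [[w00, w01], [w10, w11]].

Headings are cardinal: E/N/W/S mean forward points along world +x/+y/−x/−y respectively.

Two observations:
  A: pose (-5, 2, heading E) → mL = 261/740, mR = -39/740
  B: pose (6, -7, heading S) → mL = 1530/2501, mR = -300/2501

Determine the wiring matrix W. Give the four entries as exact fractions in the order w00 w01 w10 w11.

obs A: pose=(-5,2,E) → sL=3/10, sR=15/37, mL=261/740, mR=-39/740
obs B: pose=(6,-7,S) → sL=30/61, sR=30/41, mL=1530/2501, mR=-300/2501
sensor matrix S = [[3/10, 15/37], [30/61, 30/41]]; det S = 1863/92537
solve [mL_A; mL_B] = S·[w00; w01] and [mR_A; mR_B] = S·[w10; w11]:
  w00 = 1/2, w01 = 1/2, w10 = 1/2, w11 = -1/2

1/2 1/2 1/2 -1/2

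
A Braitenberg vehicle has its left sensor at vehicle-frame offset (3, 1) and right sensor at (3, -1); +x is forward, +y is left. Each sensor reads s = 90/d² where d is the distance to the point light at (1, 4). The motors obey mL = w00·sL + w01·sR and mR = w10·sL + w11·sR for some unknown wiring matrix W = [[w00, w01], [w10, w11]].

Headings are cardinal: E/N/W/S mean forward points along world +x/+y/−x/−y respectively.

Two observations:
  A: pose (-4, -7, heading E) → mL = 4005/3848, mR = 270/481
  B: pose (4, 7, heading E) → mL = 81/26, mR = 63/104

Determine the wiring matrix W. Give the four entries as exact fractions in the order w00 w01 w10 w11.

obs A: pose=(-4,-7,E) → sL=45/52, sR=45/74, mL=4005/3848, mR=270/481
obs B: pose=(4,7,E) → sL=45/26, sR=9/4, mL=81/26, mR=63/104
sensor matrix S = [[45/52, 45/74], [45/26, 9/4]]; det S = 6885/7696
solve [mL_A; mL_B] = S·[w00; w01] and [mR_A; mR_B] = S·[w10; w11]:
  w00 = 1/2, w01 = 1, w10 = 1, w11 = -1/2

1/2 1 1 -1/2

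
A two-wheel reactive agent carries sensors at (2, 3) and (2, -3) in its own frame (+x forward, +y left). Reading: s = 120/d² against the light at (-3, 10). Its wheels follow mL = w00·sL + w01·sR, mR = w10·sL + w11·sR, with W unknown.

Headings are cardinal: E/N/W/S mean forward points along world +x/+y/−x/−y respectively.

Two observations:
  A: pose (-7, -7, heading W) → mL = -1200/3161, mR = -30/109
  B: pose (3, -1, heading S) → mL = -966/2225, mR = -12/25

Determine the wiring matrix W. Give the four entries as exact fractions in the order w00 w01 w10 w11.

1/2 -1 -1 0

obs A: pose=(-7,-7,W) → sL=30/109, sR=15/29, mL=-1200/3161, mR=-30/109
obs B: pose=(3,-1,S) → sL=12/25, sR=60/89, mL=-966/2225, mR=-12/25
sensor matrix S = [[30/109, 15/29], [12/25, 60/89]]; det S = -88236/1406645
solve [mL_A; mL_B] = S·[w00; w01] and [mR_A; mR_B] = S·[w10; w11]:
  w00 = 1/2, w01 = -1, w10 = -1, w11 = 0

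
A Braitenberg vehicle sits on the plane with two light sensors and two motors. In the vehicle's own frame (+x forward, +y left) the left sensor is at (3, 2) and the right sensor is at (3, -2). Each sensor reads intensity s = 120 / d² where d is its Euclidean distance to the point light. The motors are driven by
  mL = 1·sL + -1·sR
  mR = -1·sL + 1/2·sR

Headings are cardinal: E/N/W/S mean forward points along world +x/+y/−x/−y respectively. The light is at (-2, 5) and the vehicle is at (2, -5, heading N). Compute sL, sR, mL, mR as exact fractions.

left sensor world pos  = (0, -2); dL² = 53
right sensor world pos = (4, -2); dR² = 85
sL = 120/53 = 120/53
sR = 120/85 = 24/17
mL = 1·sL + -1·sR = 768/901
mR = -1·sL + 1/2·sR = -1404/901

120/53 24/17 768/901 -1404/901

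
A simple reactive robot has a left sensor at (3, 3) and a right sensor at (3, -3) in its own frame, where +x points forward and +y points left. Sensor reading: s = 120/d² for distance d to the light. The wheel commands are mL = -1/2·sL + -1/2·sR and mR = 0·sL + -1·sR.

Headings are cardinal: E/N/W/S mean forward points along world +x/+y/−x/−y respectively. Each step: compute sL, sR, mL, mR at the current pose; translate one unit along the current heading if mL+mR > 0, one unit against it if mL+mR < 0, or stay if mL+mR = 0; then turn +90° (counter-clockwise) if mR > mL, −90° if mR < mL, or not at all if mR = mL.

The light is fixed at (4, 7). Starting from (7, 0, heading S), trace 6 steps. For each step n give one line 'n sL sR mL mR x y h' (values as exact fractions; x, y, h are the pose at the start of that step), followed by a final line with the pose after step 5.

n=0: pose=(7,0,S); sL=15/17, sR=6/5; mL=-177/170, mR=-6/5; mL+mR=-381/170 → advance -1; mR−mL=-27/170 → turn -1·90°
n=1: pose=(7,1,W); sL=40/27, sR=40/3; mL=-200/27, mR=-40/3; mL+mR=-560/27 → advance -1; mR−mL=-160/27 → turn -1·90°
n=2: pose=(8,1,N); sL=12, sR=60/29; mL=-204/29, mR=-60/29; mL+mR=-264/29 → advance -1; mR−mL=144/29 → turn +1·90°
n=3: pose=(8,0,W); sL=120/101, sR=120/17; mL=-7080/1717, mR=-120/17; mL+mR=-19200/1717 → advance -1; mR−mL=-5040/1717 → turn -1·90°
n=4: pose=(9,0,N); sL=6, sR=3/2; mL=-15/4, mR=-3/2; mL+mR=-21/4 → advance -1; mR−mL=9/4 → turn +1·90°
n=5: pose=(9,-1,W); sL=24/25, sR=120/29; mL=-1848/725, mR=-120/29; mL+mR=-4848/725 → advance -1; mR−mL=-1152/725 → turn -1·90°

0 15/17 6/5 -177/170 -6/5 7 0 S
1 40/27 40/3 -200/27 -40/3 7 1 W
2 12 60/29 -204/29 -60/29 8 1 N
3 120/101 120/17 -7080/1717 -120/17 8 0 W
4 6 3/2 -15/4 -3/2 9 0 N
5 24/25 120/29 -1848/725 -120/29 9 -1 W
final 10 -1 N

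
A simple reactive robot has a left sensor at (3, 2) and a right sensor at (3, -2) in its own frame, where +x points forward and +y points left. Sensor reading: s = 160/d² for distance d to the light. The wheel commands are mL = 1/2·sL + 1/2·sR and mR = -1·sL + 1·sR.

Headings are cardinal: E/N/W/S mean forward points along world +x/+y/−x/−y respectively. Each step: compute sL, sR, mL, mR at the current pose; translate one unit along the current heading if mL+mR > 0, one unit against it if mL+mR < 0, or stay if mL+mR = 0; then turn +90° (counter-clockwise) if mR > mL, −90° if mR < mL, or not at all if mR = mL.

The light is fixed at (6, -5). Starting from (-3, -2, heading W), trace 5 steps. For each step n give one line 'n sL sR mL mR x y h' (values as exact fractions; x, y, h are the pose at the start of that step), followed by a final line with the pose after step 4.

0 32/29 160/169 5024/4901 -768/4901 -3 -2 W
1 8/9 8/5 56/45 32/45 -4 -2 N
2 32/17 160/53 2208/901 1024/901 -4 -1 E
3 16/5 80/61 688/305 -576/305 -3 -1 S
4 32/29 160/169 5024/4901 -768/4901 -3 -2 W
final -4 -2 N

n=0: pose=(-3,-2,W); sL=32/29, sR=160/169; mL=5024/4901, mR=-768/4901; mL+mR=4256/4901 → advance +1; mR−mL=-5792/4901 → turn -1·90°
n=1: pose=(-4,-2,N); sL=8/9, sR=8/5; mL=56/45, mR=32/45; mL+mR=88/45 → advance +1; mR−mL=-8/15 → turn -1·90°
n=2: pose=(-4,-1,E); sL=32/17, sR=160/53; mL=2208/901, mR=1024/901; mL+mR=3232/901 → advance +1; mR−mL=-1184/901 → turn -1·90°
n=3: pose=(-3,-1,S); sL=16/5, sR=80/61; mL=688/305, mR=-576/305; mL+mR=112/305 → advance +1; mR−mL=-1264/305 → turn -1·90°
n=4: pose=(-3,-2,W); sL=32/29, sR=160/169; mL=5024/4901, mR=-768/4901; mL+mR=4256/4901 → advance +1; mR−mL=-5792/4901 → turn -1·90°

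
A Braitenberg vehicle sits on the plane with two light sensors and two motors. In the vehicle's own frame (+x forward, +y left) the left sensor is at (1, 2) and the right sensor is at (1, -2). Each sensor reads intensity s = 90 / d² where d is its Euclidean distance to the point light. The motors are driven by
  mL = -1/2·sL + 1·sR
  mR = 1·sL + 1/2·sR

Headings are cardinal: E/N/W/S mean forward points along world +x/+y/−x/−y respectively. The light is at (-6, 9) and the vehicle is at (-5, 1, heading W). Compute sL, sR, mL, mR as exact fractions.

9/10 5/2 41/20 43/20

left sensor world pos  = (-6, -1); dL² = 100
right sensor world pos = (-6, 3); dR² = 36
sL = 90/100 = 9/10
sR = 90/36 = 5/2
mL = -1/2·sL + 1·sR = 41/20
mR = 1·sL + 1/2·sR = 43/20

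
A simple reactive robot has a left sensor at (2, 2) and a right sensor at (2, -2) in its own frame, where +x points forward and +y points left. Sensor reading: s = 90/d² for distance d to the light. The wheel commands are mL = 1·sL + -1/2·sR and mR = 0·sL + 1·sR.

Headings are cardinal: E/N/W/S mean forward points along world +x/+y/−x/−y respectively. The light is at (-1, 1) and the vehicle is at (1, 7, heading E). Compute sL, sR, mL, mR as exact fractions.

9/8 45/16 -9/32 45/16

left sensor world pos  = (3, 9); dL² = 80
right sensor world pos = (3, 5); dR² = 32
sL = 90/80 = 9/8
sR = 90/32 = 45/16
mL = 1·sL + -1/2·sR = -9/32
mR = 0·sL + 1·sR = 45/16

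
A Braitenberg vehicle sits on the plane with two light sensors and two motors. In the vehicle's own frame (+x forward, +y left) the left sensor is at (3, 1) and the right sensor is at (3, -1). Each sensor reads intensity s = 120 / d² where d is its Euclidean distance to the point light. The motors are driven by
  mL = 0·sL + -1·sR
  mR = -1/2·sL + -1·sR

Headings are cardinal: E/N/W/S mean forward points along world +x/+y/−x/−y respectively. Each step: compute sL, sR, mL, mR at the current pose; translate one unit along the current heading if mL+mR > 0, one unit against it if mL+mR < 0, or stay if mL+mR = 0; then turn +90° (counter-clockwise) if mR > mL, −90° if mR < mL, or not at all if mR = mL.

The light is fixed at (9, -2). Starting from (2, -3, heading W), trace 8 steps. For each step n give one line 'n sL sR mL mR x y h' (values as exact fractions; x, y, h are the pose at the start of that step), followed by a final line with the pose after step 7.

0 15/13 6/5 -6/5 -231/130 2 -3 W
1 120/53 120/29 -120/29 -8100/1537 3 -3 N
2 12 20/3 -20/3 -38/3 3 -4 E
3 120/61 120/89 -120/89 -12660/5429 2 -4 S
4 15/13 6/5 -6/5 -231/130 2 -3 W
5 120/53 120/29 -120/29 -8100/1537 3 -3 N
6 12 20/3 -20/3 -38/3 3 -4 E
7 120/61 120/89 -120/89 -12660/5429 2 -4 S
final 2 -3 W

n=0: pose=(2,-3,W); sL=15/13, sR=6/5; mL=-6/5, mR=-231/130; mL+mR=-387/130 → advance -1; mR−mL=-15/26 → turn -1·90°
n=1: pose=(3,-3,N); sL=120/53, sR=120/29; mL=-120/29, mR=-8100/1537; mL+mR=-14460/1537 → advance -1; mR−mL=-60/53 → turn -1·90°
n=2: pose=(3,-4,E); sL=12, sR=20/3; mL=-20/3, mR=-38/3; mL+mR=-58/3 → advance -1; mR−mL=-6 → turn -1·90°
n=3: pose=(2,-4,S); sL=120/61, sR=120/89; mL=-120/89, mR=-12660/5429; mL+mR=-19980/5429 → advance -1; mR−mL=-60/61 → turn -1·90°
n=4: pose=(2,-3,W); sL=15/13, sR=6/5; mL=-6/5, mR=-231/130; mL+mR=-387/130 → advance -1; mR−mL=-15/26 → turn -1·90°
n=5: pose=(3,-3,N); sL=120/53, sR=120/29; mL=-120/29, mR=-8100/1537; mL+mR=-14460/1537 → advance -1; mR−mL=-60/53 → turn -1·90°
n=6: pose=(3,-4,E); sL=12, sR=20/3; mL=-20/3, mR=-38/3; mL+mR=-58/3 → advance -1; mR−mL=-6 → turn -1·90°
n=7: pose=(2,-4,S); sL=120/61, sR=120/89; mL=-120/89, mR=-12660/5429; mL+mR=-19980/5429 → advance -1; mR−mL=-60/61 → turn -1·90°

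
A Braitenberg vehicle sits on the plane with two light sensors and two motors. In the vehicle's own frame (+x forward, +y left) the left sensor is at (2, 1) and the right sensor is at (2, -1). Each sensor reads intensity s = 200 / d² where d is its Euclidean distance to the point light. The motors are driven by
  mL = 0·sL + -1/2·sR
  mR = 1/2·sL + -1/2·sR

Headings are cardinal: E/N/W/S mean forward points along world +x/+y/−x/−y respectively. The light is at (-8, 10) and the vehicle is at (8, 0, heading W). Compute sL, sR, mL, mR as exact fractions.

200/317 200/277 -100/277 -4000/87809

left sensor world pos  = (6, -1); dL² = 317
right sensor world pos = (6, 1); dR² = 277
sL = 200/317 = 200/317
sR = 200/277 = 200/277
mL = 0·sL + -1/2·sR = -100/277
mR = 1/2·sL + -1/2·sR = -4000/87809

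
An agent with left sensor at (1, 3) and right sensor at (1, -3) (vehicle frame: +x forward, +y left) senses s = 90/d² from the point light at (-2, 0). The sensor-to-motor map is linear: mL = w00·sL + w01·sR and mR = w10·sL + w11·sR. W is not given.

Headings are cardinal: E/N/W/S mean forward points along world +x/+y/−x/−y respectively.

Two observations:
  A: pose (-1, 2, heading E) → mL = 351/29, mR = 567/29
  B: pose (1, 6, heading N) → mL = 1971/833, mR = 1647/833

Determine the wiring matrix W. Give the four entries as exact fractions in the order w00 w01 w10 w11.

obs A: pose=(-1,2,E) → sL=90/29, sR=18, mL=351/29, mR=567/29
obs B: pose=(1,6,N) → sL=90/49, sR=18/17, mL=1971/833, mR=1647/833
sensor matrix S = [[90/29, 18], [90/49, 18/17]]; det S = -719280/24157
solve [mL_A; mL_B] = S·[w00; w01] and [mR_A; mR_B] = S·[w10; w11]:
  w00 = 1, w01 = 1/2, w10 = 1/2, w11 = 1

1 1/2 1/2 1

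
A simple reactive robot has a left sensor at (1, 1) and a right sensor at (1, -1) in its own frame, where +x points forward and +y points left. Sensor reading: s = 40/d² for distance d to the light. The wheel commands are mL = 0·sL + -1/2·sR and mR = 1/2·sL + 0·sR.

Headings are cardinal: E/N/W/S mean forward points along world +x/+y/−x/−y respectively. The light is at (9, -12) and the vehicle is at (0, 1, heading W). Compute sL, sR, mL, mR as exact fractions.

10/61 5/37 -5/74 5/61

left sensor world pos  = (-1, 0); dL² = 244
right sensor world pos = (-1, 2); dR² = 296
sL = 40/244 = 10/61
sR = 40/296 = 5/37
mL = 0·sL + -1/2·sR = -5/74
mR = 1/2·sL + 0·sR = 5/61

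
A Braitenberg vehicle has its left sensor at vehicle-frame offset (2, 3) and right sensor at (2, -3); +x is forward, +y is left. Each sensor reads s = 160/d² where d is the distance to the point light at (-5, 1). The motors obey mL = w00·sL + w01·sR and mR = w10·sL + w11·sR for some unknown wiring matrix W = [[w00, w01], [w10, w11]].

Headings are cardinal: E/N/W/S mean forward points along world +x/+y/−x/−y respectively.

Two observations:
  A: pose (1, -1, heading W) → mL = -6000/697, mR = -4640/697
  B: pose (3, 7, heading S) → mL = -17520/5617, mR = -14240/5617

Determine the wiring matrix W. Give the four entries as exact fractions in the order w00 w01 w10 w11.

obs A: pose=(1,-1,W) → sL=160/41, sR=160/17, mL=-6000/697, mR=-4640/697
obs B: pose=(3,7,S) → sL=160/137, sR=160/41, mL=-17520/5617, mR=-14240/5617
sensor matrix S = [[160/41, 160/17], [160/137, 160/41]]; det S = 16588800/3915049
solve [mL_A; mL_B] = S·[w00; w01] and [mR_A; mR_B] = S·[w10; w11]:
  w00 = -1, w01 = -1/2, w10 = -1/2, w11 = -1/2

-1 -1/2 -1/2 -1/2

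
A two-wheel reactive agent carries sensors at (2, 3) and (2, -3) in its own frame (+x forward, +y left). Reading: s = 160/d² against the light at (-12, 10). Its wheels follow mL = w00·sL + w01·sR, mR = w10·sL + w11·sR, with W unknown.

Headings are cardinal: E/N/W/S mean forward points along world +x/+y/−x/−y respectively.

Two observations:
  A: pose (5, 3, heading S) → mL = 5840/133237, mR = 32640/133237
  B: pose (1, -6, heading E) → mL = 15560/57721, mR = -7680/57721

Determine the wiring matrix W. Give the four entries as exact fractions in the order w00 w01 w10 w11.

obs A: pose=(5,3,S) → sL=160/481, sR=160/277, mL=5840/133237, mR=32640/133237
obs B: pose=(1,-6,E) → sL=80/197, sR=80/293, mL=15560/57721, mR=-7680/57721
sensor matrix S = [[160/481, 160/277], [80/197, 80/293]]; det S = -1105459200/7690572877
solve [mL_A; mL_B] = S·[w00; w01] and [mR_A; mR_B] = S·[w10; w11]:
  w00 = 1, w01 = -1/2, w10 = -1, w11 = 1

1 -1/2 -1 1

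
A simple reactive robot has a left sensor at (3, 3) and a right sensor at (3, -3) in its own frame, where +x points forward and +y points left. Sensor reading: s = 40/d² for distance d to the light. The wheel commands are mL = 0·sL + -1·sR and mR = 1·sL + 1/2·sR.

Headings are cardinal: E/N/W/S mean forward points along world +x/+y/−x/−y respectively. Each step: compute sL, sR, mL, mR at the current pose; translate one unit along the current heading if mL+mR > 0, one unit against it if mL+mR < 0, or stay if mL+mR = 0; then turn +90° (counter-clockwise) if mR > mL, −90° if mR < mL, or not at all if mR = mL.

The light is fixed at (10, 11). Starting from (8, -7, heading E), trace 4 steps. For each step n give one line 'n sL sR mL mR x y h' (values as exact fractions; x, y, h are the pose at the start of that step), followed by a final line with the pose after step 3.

n=0: pose=(8,-7,E); sL=20/113, sR=20/221; mL=-20/221, mR=5550/24973; mL+mR=3290/24973 → advance +1; mR−mL=7810/24973 → turn +1·90°
n=1: pose=(9,-7,N); sL=40/241, sR=40/229; mL=-40/229, mR=13980/55189; mL+mR=4340/55189 → advance +1; mR−mL=23620/55189 → turn +1·90°
n=2: pose=(9,-6,W); sL=5/52, sR=10/53; mL=-10/53, mR=525/2756; mL+mR=5/2756 → advance +1; mR−mL=1045/2756 → turn +1·90°
n=3: pose=(8,-6,S); sL=40/401, sR=8/85; mL=-8/85, mR=5004/34085; mL+mR=1796/34085 → advance +1; mR−mL=8212/34085 → turn +1·90°

0 20/113 20/221 -20/221 5550/24973 8 -7 E
1 40/241 40/229 -40/229 13980/55189 9 -7 N
2 5/52 10/53 -10/53 525/2756 9 -6 W
3 40/401 8/85 -8/85 5004/34085 8 -6 S
final 8 -7 E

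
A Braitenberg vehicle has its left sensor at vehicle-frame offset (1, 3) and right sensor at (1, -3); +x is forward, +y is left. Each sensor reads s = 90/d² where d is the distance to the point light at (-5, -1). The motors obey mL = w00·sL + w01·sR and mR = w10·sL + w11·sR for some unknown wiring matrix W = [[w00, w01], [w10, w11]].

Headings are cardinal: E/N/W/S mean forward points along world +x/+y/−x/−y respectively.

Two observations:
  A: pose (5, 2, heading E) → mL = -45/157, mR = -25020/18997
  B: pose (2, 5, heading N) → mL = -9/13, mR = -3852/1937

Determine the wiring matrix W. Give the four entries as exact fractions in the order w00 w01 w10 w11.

obs A: pose=(5,2,E) → sL=90/157, sR=90/121, mL=-45/157, mR=-25020/18997
obs B: pose=(2,5,N) → sL=18/13, sR=90/149, mL=-9/13, mR=-3852/1937
sensor matrix S = [[90/157, 90/121], [18/13, 90/149]]; det S = -25155360/36797189
solve [mL_A; mL_B] = S·[w00; w01] and [mR_A; mR_B] = S·[w10; w11]:
  w00 = -1/2, w01 = 0, w10 = -1, w11 = -1

-1/2 0 -1 -1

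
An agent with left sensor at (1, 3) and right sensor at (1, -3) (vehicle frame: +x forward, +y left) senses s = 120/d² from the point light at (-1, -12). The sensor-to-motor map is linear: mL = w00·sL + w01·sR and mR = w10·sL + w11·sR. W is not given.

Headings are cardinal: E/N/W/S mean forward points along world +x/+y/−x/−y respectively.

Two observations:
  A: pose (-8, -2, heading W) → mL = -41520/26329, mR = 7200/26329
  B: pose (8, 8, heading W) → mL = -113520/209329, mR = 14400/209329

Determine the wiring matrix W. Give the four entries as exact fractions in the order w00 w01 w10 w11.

-1 -1 1/2 -1/2

obs A: pose=(-8,-2,W) → sL=120/113, sR=120/233, mL=-41520/26329, mR=7200/26329
obs B: pose=(8,8,W) → sL=120/353, sR=120/593, mL=-113520/209329, mR=14400/209329
sensor matrix S = [[120/113, 120/233], [120/353, 120/593]]; det S = 219456000/5511423241
solve [mL_A; mL_B] = S·[w00; w01] and [mR_A; mR_B] = S·[w10; w11]:
  w00 = -1, w01 = -1, w10 = 1/2, w11 = -1/2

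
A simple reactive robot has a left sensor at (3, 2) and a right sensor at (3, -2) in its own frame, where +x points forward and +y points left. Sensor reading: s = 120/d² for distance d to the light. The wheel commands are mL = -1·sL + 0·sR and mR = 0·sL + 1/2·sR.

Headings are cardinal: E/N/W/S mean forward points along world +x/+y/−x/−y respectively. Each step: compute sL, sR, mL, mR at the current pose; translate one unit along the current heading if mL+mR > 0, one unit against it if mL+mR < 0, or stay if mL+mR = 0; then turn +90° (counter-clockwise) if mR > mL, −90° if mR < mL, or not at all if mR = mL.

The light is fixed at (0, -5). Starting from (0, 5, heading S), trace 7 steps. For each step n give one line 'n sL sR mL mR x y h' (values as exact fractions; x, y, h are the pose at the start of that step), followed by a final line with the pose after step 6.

0 120/53 120/53 -120/53 60/53 0 5 S
1 60/89 4/3 -60/89 2/3 0 6 E
2 24/41 120/197 -24/41 60/197 -1 6 N
3 3/2 3/4 -3/2 3/8 -1 5 W
4 120/53 120/53 -120/53 60/53 0 5 S
5 60/89 4/3 -60/89 2/3 0 6 E
6 24/41 120/197 -24/41 60/197 -1 6 N
final -1 5 W

n=0: pose=(0,5,S); sL=120/53, sR=120/53; mL=-120/53, mR=60/53; mL+mR=-60/53 → advance -1; mR−mL=180/53 → turn +1·90°
n=1: pose=(0,6,E); sL=60/89, sR=4/3; mL=-60/89, mR=2/3; mL+mR=-2/267 → advance -1; mR−mL=358/267 → turn +1·90°
n=2: pose=(-1,6,N); sL=24/41, sR=120/197; mL=-24/41, mR=60/197; mL+mR=-2268/8077 → advance -1; mR−mL=7188/8077 → turn +1·90°
n=3: pose=(-1,5,W); sL=3/2, sR=3/4; mL=-3/2, mR=3/8; mL+mR=-9/8 → advance -1; mR−mL=15/8 → turn +1·90°
n=4: pose=(0,5,S); sL=120/53, sR=120/53; mL=-120/53, mR=60/53; mL+mR=-60/53 → advance -1; mR−mL=180/53 → turn +1·90°
n=5: pose=(0,6,E); sL=60/89, sR=4/3; mL=-60/89, mR=2/3; mL+mR=-2/267 → advance -1; mR−mL=358/267 → turn +1·90°
n=6: pose=(-1,6,N); sL=24/41, sR=120/197; mL=-24/41, mR=60/197; mL+mR=-2268/8077 → advance -1; mR−mL=7188/8077 → turn +1·90°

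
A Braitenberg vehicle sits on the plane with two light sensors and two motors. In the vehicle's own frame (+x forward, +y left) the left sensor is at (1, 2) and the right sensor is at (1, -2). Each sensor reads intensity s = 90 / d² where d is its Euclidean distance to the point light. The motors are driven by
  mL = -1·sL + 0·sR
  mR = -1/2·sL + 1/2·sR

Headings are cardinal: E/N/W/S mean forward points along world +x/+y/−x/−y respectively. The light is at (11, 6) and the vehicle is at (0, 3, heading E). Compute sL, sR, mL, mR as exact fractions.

90/101 18/25 -90/101 -216/2525

left sensor world pos  = (1, 5); dL² = 101
right sensor world pos = (1, 1); dR² = 125
sL = 90/101 = 90/101
sR = 90/125 = 18/25
mL = -1·sL + 0·sR = -90/101
mR = -1/2·sL + 1/2·sR = -216/2525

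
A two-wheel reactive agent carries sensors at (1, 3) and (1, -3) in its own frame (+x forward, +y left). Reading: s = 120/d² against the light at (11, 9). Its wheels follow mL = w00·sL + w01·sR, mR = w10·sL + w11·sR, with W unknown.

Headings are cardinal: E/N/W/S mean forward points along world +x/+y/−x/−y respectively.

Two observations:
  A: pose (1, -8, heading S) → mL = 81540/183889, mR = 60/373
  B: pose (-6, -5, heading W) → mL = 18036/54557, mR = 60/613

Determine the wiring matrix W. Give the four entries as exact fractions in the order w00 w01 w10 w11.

obs A: pose=(1,-8,S) → sL=120/373, sR=120/493, mL=81540/183889, mR=60/373
obs B: pose=(-6,-5,W) → sL=120/613, sR=24/89, mL=18036/54557, mR=60/613
sensor matrix S = [[120/373, 120/493], [120/613, 24/89]]; det S = 392325120/10032432173
solve [mL_A; mL_B] = S·[w00; w01] and [mR_A; mR_B] = S·[w10; w11]:
  w00 = 1, w01 = 1/2, w10 = 1/2, w11 = 0

1 1/2 1/2 0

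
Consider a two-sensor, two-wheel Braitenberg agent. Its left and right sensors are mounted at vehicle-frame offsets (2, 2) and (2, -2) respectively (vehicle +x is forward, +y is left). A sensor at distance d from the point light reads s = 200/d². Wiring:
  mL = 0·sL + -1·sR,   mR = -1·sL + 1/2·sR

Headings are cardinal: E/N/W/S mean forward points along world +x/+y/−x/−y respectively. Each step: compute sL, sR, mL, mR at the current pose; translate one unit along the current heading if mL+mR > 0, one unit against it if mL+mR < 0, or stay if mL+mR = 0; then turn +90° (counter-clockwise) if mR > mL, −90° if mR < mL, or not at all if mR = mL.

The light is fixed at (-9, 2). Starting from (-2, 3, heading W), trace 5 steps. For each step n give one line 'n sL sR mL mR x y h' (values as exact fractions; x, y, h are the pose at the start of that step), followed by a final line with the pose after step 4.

0 100/13 100/17 -100/17 -1050/221 -2 3 W
1 200/101 200/37 -200/37 2700/3737 -1 3 S
2 50/29 2 -2 -21/29 -1 4 E
3 200/41 200/97 -200/97 -15300/3977 -2 4 N
4 20/9 100/41 -100/41 -370/369 -2 3 E
final -3 3 N

n=0: pose=(-2,3,W); sL=100/13, sR=100/17; mL=-100/17, mR=-1050/221; mL+mR=-2350/221 → advance -1; mR−mL=250/221 → turn +1·90°
n=1: pose=(-1,3,S); sL=200/101, sR=200/37; mL=-200/37, mR=2700/3737; mL+mR=-17500/3737 → advance -1; mR−mL=22900/3737 → turn +1·90°
n=2: pose=(-1,4,E); sL=50/29, sR=2; mL=-2, mR=-21/29; mL+mR=-79/29 → advance -1; mR−mL=37/29 → turn +1·90°
n=3: pose=(-2,4,N); sL=200/41, sR=200/97; mL=-200/97, mR=-15300/3977; mL+mR=-23500/3977 → advance -1; mR−mL=-7100/3977 → turn -1·90°
n=4: pose=(-2,3,E); sL=20/9, sR=100/41; mL=-100/41, mR=-370/369; mL+mR=-1270/369 → advance -1; mR−mL=530/369 → turn +1·90°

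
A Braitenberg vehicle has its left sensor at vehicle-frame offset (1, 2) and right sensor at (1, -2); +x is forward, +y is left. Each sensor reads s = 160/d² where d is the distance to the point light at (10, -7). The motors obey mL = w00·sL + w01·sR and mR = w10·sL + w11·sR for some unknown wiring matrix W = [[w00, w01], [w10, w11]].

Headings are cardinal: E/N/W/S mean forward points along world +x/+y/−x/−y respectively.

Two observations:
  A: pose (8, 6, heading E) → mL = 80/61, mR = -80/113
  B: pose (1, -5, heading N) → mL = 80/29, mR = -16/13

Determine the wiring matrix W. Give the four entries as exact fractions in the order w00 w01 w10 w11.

0 1 -1 0

obs A: pose=(8,6,E) → sL=80/113, sR=80/61, mL=80/61, mR=-80/113
obs B: pose=(1,-5,N) → sL=16/13, sR=80/29, mL=80/29, mR=-16/13
sensor matrix S = [[80/113, 80/61], [16/13, 80/29]]; det S = 880640/2598661
solve [mL_A; mL_B] = S·[w00; w01] and [mR_A; mR_B] = S·[w10; w11]:
  w00 = 0, w01 = 1, w10 = -1, w11 = 0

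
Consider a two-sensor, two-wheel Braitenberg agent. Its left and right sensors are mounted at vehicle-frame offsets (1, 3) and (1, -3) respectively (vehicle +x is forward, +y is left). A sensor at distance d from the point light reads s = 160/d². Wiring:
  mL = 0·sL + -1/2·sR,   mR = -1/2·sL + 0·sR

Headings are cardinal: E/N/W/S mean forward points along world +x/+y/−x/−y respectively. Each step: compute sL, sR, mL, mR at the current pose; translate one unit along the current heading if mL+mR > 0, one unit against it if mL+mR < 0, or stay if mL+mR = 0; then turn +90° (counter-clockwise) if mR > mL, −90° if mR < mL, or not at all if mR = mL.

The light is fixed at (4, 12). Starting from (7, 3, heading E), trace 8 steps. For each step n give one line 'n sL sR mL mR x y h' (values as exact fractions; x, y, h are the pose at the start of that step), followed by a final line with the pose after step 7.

0 40/13 1 -1/2 -20/13 7 3 E
1 32/25 160/101 -80/101 -16/25 6 3 S
2 80/17 16/13 -8/13 -40/17 6 4 E
3 160/97 32/17 -16/17 -80/97 5 4 S
4 8 20/13 -10/13 -4 5 5 E
5 160/73 160/73 -80/73 -80/73 4 5 S
6 80/29 80/29 -40/29 -40/29 4 6 S
7 32/9 32/9 -16/9 -16/9 4 7 S
final 4 8 S

n=0: pose=(7,3,E); sL=40/13, sR=1; mL=-1/2, mR=-20/13; mL+mR=-53/26 → advance -1; mR−mL=-27/26 → turn -1·90°
n=1: pose=(6,3,S); sL=32/25, sR=160/101; mL=-80/101, mR=-16/25; mL+mR=-3616/2525 → advance -1; mR−mL=384/2525 → turn +1·90°
n=2: pose=(6,4,E); sL=80/17, sR=16/13; mL=-8/13, mR=-40/17; mL+mR=-656/221 → advance -1; mR−mL=-384/221 → turn -1·90°
n=3: pose=(5,4,S); sL=160/97, sR=32/17; mL=-16/17, mR=-80/97; mL+mR=-2912/1649 → advance -1; mR−mL=192/1649 → turn +1·90°
n=4: pose=(5,5,E); sL=8, sR=20/13; mL=-10/13, mR=-4; mL+mR=-62/13 → advance -1; mR−mL=-42/13 → turn -1·90°
n=5: pose=(4,5,S); sL=160/73, sR=160/73; mL=-80/73, mR=-80/73; mL+mR=-160/73 → advance -1; mR−mL=0 → turn +0·90°
n=6: pose=(4,6,S); sL=80/29, sR=80/29; mL=-40/29, mR=-40/29; mL+mR=-80/29 → advance -1; mR−mL=0 → turn +0·90°
n=7: pose=(4,7,S); sL=32/9, sR=32/9; mL=-16/9, mR=-16/9; mL+mR=-32/9 → advance -1; mR−mL=0 → turn +0·90°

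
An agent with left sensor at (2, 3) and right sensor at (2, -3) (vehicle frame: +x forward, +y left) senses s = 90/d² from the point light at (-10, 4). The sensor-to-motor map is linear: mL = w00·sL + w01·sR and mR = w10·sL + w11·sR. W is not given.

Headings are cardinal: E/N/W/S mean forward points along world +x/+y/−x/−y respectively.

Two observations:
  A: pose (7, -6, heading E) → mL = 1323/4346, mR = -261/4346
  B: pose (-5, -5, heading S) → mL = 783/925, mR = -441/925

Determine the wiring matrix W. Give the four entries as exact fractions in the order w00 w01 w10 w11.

obs A: pose=(7,-6,E) → sL=9/41, sR=9/53, mL=1323/4346, mR=-261/4346
obs B: pose=(-5,-5,S) → sL=18/37, sR=18/25, mL=783/925, mR=-441/925
sensor matrix S = [[9/41, 9/53], [18/37, 18/25]]; det S = 151632/2010025
solve [mL_A; mL_B] = S·[w00; w01] and [mR_A; mR_B] = S·[w10; w11]:
  w00 = 1, w01 = 1/2, w10 = 1/2, w11 = -1

1 1/2 1/2 -1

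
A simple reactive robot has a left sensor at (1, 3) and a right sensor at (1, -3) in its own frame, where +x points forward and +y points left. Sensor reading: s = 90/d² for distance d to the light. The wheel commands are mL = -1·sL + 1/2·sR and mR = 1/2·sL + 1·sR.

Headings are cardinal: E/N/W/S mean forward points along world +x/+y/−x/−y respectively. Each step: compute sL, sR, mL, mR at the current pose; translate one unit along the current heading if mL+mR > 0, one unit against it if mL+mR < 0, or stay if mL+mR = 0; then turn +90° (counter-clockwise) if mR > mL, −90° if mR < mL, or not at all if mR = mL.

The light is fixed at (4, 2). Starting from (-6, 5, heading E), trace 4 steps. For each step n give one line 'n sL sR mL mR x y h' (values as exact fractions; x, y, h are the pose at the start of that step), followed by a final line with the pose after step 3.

0 10/13 10/9 -25/117 175/117 -6 5 E
1 9/16 45/26 63/208 837/416 -5 5 N
2 90/101 90/149 -8865/15049 15795/15049 -5 6 W
3 45/29 45/89 -6705/5162 6615/5162 -6 6 S
final -6 7 E

n=0: pose=(-6,5,E); sL=10/13, sR=10/9; mL=-25/117, mR=175/117; mL+mR=50/39 → advance +1; mR−mL=200/117 → turn +1·90°
n=1: pose=(-5,5,N); sL=9/16, sR=45/26; mL=63/208, mR=837/416; mL+mR=963/416 → advance +1; mR−mL=711/416 → turn +1·90°
n=2: pose=(-5,6,W); sL=90/101, sR=90/149; mL=-8865/15049, mR=15795/15049; mL+mR=6930/15049 → advance +1; mR−mL=24660/15049 → turn +1·90°
n=3: pose=(-6,6,S); sL=45/29, sR=45/89; mL=-6705/5162, mR=6615/5162; mL+mR=-45/2581 → advance -1; mR−mL=6660/2581 → turn +1·90°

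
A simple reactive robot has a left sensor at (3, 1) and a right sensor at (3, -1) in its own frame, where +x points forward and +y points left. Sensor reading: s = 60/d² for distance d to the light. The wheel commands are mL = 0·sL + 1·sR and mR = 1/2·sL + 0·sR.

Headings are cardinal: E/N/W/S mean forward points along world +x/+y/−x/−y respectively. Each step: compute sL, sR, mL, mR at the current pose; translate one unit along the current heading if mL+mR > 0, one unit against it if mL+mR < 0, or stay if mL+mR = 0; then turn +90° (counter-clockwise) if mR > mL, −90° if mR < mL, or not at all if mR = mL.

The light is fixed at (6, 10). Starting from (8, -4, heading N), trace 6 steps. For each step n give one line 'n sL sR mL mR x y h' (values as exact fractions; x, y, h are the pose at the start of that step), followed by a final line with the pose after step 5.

n=0: pose=(8,-4,N); sL=30/61, sR=6/13; mL=6/13, mR=15/61; mL+mR=561/793 → advance +1; mR−mL=-171/793 → turn -1·90°
n=1: pose=(8,-3,E); sL=60/169, sR=60/221; mL=60/221, mR=30/169; mL+mR=1290/2873 → advance +1; mR−mL=-270/2873 → turn -1·90°
n=2: pose=(9,-3,S); sL=15/68, sR=3/13; mL=3/13, mR=15/136; mL+mR=603/1768 → advance +1; mR−mL=-213/1768 → turn -1·90°
n=3: pose=(9,-4,W); sL=4/15, sR=60/169; mL=60/169, mR=2/15; mL+mR=1238/2535 → advance +1; mR−mL=-562/2535 → turn -1·90°
n=4: pose=(8,-4,N); sL=30/61, sR=6/13; mL=6/13, mR=15/61; mL+mR=561/793 → advance +1; mR−mL=-171/793 → turn -1·90°
n=5: pose=(8,-3,E); sL=60/169, sR=60/221; mL=60/221, mR=30/169; mL+mR=1290/2873 → advance +1; mR−mL=-270/2873 → turn -1·90°

0 30/61 6/13 6/13 15/61 8 -4 N
1 60/169 60/221 60/221 30/169 8 -3 E
2 15/68 3/13 3/13 15/136 9 -3 S
3 4/15 60/169 60/169 2/15 9 -4 W
4 30/61 6/13 6/13 15/61 8 -4 N
5 60/169 60/221 60/221 30/169 8 -3 E
final 9 -3 S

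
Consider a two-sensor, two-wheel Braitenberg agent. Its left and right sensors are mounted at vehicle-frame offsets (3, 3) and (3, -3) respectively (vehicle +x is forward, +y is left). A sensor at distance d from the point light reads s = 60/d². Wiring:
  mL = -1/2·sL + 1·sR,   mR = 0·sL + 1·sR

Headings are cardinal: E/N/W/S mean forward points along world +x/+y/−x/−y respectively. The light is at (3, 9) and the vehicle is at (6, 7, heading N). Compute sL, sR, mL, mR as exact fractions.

60 60/37 -1050/37 60/37

left sensor world pos  = (3, 10); dL² = 1
right sensor world pos = (9, 10); dR² = 37
sL = 60/1 = 60
sR = 60/37 = 60/37
mL = -1/2·sL + 1·sR = -1050/37
mR = 0·sL + 1·sR = 60/37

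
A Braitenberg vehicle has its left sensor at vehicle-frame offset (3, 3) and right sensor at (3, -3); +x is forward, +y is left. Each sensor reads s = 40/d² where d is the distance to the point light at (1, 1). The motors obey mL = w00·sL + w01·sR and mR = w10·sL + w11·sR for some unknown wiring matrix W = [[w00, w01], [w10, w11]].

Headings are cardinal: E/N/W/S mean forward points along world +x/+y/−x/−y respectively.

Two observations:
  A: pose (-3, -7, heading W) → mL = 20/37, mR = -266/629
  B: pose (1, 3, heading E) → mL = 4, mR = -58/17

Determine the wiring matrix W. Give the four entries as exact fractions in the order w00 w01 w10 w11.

obs A: pose=(-3,-7,W) → sL=4/17, sR=20/37, mL=20/37, mR=-266/629
obs B: pose=(1,3,E) → sL=20/17, sR=4, mL=4, mR=-58/17
sensor matrix S = [[4/17, 20/37], [20/17, 4]]; det S = 192/629
solve [mL_A; mL_B] = S·[w00; w01] and [mR_A; mR_B] = S·[w10; w11]:
  w00 = 0, w01 = 1, w10 = 1/2, w11 = -1

0 1 1/2 -1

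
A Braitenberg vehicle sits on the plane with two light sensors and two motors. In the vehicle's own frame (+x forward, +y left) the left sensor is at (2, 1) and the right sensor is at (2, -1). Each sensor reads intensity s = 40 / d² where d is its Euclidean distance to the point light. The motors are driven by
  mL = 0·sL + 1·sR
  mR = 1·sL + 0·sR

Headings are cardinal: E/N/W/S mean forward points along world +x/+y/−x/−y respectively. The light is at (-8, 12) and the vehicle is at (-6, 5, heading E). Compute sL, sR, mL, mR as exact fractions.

10/13 1/2 1/2 10/13

left sensor world pos  = (-4, 6); dL² = 52
right sensor world pos = (-4, 4); dR² = 80
sL = 40/52 = 10/13
sR = 40/80 = 1/2
mL = 0·sL + 1·sR = 1/2
mR = 1·sL + 0·sR = 10/13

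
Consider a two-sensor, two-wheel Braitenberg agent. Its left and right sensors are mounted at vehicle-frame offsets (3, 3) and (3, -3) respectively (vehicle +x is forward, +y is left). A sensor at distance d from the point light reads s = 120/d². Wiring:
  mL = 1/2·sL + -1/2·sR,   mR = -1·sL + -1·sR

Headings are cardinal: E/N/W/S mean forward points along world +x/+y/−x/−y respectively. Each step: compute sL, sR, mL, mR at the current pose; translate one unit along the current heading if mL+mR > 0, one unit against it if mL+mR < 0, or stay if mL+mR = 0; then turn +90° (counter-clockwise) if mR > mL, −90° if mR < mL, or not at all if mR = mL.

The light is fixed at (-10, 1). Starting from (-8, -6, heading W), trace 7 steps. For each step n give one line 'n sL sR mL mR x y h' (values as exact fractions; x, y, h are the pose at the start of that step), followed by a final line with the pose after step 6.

n=0: pose=(-8,-6,W); sL=120/101, sR=120/17; mL=-5040/1717, mR=-14160/1717; mL+mR=-19200/1717 → advance -1; mR−mL=-9120/1717 → turn -1·90°
n=1: pose=(-7,-6,N); sL=15/2, sR=30/13; mL=135/52, mR=-255/26; mL+mR=-375/52 → advance -1; mR−mL=-645/52 → turn -1·90°
n=2: pose=(-7,-7,E); sL=120/61, sR=120/157; mL=5760/9577, mR=-26160/9577; mL+mR=-20400/9577 → advance -1; mR−mL=-31920/9577 → turn -1·90°
n=3: pose=(-8,-7,S); sL=60/73, sR=60/61; mL=-360/4453, mR=-8040/4453; mL+mR=-8400/4453 → advance -1; mR−mL=-7680/4453 → turn -1·90°
n=4: pose=(-8,-6,W); sL=120/101, sR=120/17; mL=-5040/1717, mR=-14160/1717; mL+mR=-19200/1717 → advance -1; mR−mL=-9120/1717 → turn -1·90°
n=5: pose=(-7,-6,N); sL=15/2, sR=30/13; mL=135/52, mR=-255/26; mL+mR=-375/52 → advance -1; mR−mL=-645/52 → turn -1·90°
n=6: pose=(-7,-7,E); sL=120/61, sR=120/157; mL=5760/9577, mR=-26160/9577; mL+mR=-20400/9577 → advance -1; mR−mL=-31920/9577 → turn -1·90°

0 120/101 120/17 -5040/1717 -14160/1717 -8 -6 W
1 15/2 30/13 135/52 -255/26 -7 -6 N
2 120/61 120/157 5760/9577 -26160/9577 -7 -7 E
3 60/73 60/61 -360/4453 -8040/4453 -8 -7 S
4 120/101 120/17 -5040/1717 -14160/1717 -8 -6 W
5 15/2 30/13 135/52 -255/26 -7 -6 N
6 120/61 120/157 5760/9577 -26160/9577 -7 -7 E
final -8 -7 S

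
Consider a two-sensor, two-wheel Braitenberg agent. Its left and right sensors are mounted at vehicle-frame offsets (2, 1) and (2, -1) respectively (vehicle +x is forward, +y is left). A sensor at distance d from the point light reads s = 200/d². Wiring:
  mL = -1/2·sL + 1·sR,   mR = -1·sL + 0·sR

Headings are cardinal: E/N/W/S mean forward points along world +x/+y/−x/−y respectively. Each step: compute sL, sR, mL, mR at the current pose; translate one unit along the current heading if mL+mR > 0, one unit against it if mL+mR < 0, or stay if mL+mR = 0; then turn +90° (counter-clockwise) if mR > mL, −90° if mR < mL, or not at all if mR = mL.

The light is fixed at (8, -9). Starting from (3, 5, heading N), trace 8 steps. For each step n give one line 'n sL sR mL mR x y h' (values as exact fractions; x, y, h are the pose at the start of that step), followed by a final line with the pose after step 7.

n=0: pose=(3,5,N); sL=50/73, sR=25/34; mL=975/2482, mR=-50/73; mL+mR=-725/2482 → advance -1; mR−mL=-2675/2482 → turn -1·90°
n=1: pose=(3,4,E); sL=40/41, sR=200/153; mL=5140/6273, mR=-40/41; mL+mR=-980/6273 → advance -1; mR−mL=-11260/6273 → turn -1·90°
n=2: pose=(2,4,S); sL=100/73, sR=20/17; mL=610/1241, mR=-100/73; mL+mR=-1090/1241 → advance -1; mR−mL=-2310/1241 → turn -1·90°
n=3: pose=(2,5,W); sL=200/233, sR=200/289; mL=17700/67337, mR=-200/233; mL+mR=-40100/67337 → advance -1; mR−mL=-75500/67337 → turn -1·90°
n=4: pose=(3,5,N); sL=50/73, sR=25/34; mL=975/2482, mR=-50/73; mL+mR=-725/2482 → advance -1; mR−mL=-2675/2482 → turn -1·90°
n=5: pose=(3,4,E); sL=40/41, sR=200/153; mL=5140/6273, mR=-40/41; mL+mR=-980/6273 → advance -1; mR−mL=-11260/6273 → turn -1·90°
n=6: pose=(2,4,S); sL=100/73, sR=20/17; mL=610/1241, mR=-100/73; mL+mR=-1090/1241 → advance -1; mR−mL=-2310/1241 → turn -1·90°
n=7: pose=(2,5,W); sL=200/233, sR=200/289; mL=17700/67337, mR=-200/233; mL+mR=-40100/67337 → advance -1; mR−mL=-75500/67337 → turn -1·90°

0 50/73 25/34 975/2482 -50/73 3 5 N
1 40/41 200/153 5140/6273 -40/41 3 4 E
2 100/73 20/17 610/1241 -100/73 2 4 S
3 200/233 200/289 17700/67337 -200/233 2 5 W
4 50/73 25/34 975/2482 -50/73 3 5 N
5 40/41 200/153 5140/6273 -40/41 3 4 E
6 100/73 20/17 610/1241 -100/73 2 4 S
7 200/233 200/289 17700/67337 -200/233 2 5 W
final 3 5 N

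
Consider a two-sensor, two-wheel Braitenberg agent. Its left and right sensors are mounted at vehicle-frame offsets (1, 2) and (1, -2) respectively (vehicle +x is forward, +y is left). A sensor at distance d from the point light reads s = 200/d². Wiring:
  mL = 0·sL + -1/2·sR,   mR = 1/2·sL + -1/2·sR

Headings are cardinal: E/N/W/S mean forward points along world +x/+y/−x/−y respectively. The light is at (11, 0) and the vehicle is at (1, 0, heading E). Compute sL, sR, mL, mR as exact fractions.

left sensor world pos  = (2, 2); dL² = 85
right sensor world pos = (2, -2); dR² = 85
sL = 200/85 = 40/17
sR = 200/85 = 40/17
mL = 0·sL + -1/2·sR = -20/17
mR = 1/2·sL + -1/2·sR = 0

40/17 40/17 -20/17 0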